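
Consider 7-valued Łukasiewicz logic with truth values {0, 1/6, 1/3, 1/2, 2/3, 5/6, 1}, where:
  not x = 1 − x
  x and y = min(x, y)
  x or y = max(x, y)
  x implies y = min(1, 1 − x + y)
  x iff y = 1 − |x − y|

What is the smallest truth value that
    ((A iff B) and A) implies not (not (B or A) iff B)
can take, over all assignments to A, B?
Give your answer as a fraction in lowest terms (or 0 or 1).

Take A = 2/3, B = 1/3:
A iff B = 2/3 iff 1/3 = 2/3
(A iff B) and A = 2/3 and 2/3 = 2/3
B or A = 1/3 or 2/3 = 2/3
not (B or A) = not 2/3 = 1/3
not (B or A) iff B = 1/3 iff 1/3 = 1
not (not (B or A) iff B) = not 1 = 0
((A iff B) and A) implies not (not (B or A) iff B) = 2/3 implies 0 = 1/3
No assignment yields a value below 1/3, so this is the minimum.

1/3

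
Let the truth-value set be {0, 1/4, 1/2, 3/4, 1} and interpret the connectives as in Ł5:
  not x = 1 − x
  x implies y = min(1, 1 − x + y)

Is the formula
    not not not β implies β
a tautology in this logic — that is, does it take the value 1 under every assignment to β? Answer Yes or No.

No

Counterexample: take β = 0.
not β = not 0 = 1
not not β = not 1 = 0
not not not β = not 0 = 1
not not not β implies β = 1 implies 0 = 0
This gives 0 ≠ 1.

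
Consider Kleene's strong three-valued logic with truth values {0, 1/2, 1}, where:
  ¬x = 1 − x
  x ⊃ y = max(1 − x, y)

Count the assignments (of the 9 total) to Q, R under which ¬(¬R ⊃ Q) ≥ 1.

Q = 0, R = 0 ↦ 1  ≥
Q = 0, R = 1/2 ↦ 1/2  <
Q = 0, R = 1 ↦ 0  <
Q = 1/2, R = 0 ↦ 1/2  <
Q = 1/2, R = 1/2 ↦ 1/2  <
Q = 1/2, R = 1 ↦ 0  <
Q = 1, R = 0 ↦ 0  <
Q = 1, R = 1/2 ↦ 0  <
Q = 1, R = 1 ↦ 0  <
So 1 of the 9 assignments meets the threshold.

1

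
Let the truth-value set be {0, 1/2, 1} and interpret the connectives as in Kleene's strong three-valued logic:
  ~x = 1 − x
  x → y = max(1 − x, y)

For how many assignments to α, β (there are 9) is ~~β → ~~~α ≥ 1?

α = 0, β = 0 ↦ 1  ≥
α = 0, β = 1/2 ↦ 1  ≥
α = 0, β = 1 ↦ 1  ≥
α = 1/2, β = 0 ↦ 1  ≥
α = 1/2, β = 1/2 ↦ 1/2  <
α = 1/2, β = 1 ↦ 1/2  <
α = 1, β = 0 ↦ 1  ≥
α = 1, β = 1/2 ↦ 1/2  <
α = 1, β = 1 ↦ 0  <
So 5 of the 9 assignments meet the threshold.

5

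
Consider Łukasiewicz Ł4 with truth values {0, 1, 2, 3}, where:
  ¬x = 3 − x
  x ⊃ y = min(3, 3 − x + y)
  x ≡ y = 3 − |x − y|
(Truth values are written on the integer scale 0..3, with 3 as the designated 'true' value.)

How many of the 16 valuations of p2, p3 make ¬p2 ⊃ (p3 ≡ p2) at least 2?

14

p2 = 0, p3 = 0 ↦ 3  ≥
p2 = 0, p3 = 1 ↦ 2  ≥
p2 = 0, p3 = 2 ↦ 1  <
p2 = 0, p3 = 3 ↦ 0  <
p2 = 1, p3 = 0 ↦ 3  ≥
p2 = 1, p3 = 1 ↦ 3  ≥
p2 = 1, p3 = 2 ↦ 3  ≥
p2 = 1, p3 = 3 ↦ 2  ≥
p2 = 2, p3 = 0 ↦ 3  ≥
p2 = 2, p3 = 1 ↦ 3  ≥
p2 = 2, p3 = 2 ↦ 3  ≥
p2 = 2, p3 = 3 ↦ 3  ≥
p2 = 3, p3 = 0 ↦ 3  ≥
p2 = 3, p3 = 1 ↦ 3  ≥
p2 = 3, p3 = 2 ↦ 3  ≥
p2 = 3, p3 = 3 ↦ 3  ≥
So 14 of the 16 assignments meet the threshold.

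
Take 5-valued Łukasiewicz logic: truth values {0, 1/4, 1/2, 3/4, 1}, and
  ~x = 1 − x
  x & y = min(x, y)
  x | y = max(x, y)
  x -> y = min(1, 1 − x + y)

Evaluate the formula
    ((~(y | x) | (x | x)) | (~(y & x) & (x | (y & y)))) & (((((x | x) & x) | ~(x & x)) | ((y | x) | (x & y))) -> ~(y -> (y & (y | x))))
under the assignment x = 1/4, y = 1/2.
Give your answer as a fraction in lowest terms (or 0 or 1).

y | x = 1/2 | 1/4 = 1/2
~(y | x) = ~1/2 = 1/2
x | x = 1/4 | 1/4 = 1/4
~(y | x) | (x | x) = 1/2 | 1/4 = 1/2
y & x = 1/2 & 1/4 = 1/4
~(y & x) = ~1/4 = 3/4
y & y = 1/2 & 1/2 = 1/2
x | (y & y) = 1/4 | 1/2 = 1/2
~(y & x) & (x | (y & y)) = 3/4 & 1/2 = 1/2
(~(y | x) | (x | x)) | (~(y & x) & (x | (y & y))) = 1/2 | 1/2 = 1/2
x | x = 1/4 | 1/4 = 1/4
(x | x) & x = 1/4 & 1/4 = 1/4
x & x = 1/4 & 1/4 = 1/4
~(x & x) = ~1/4 = 3/4
((x | x) & x) | ~(x & x) = 1/4 | 3/4 = 3/4
y | x = 1/2 | 1/4 = 1/2
x & y = 1/4 & 1/2 = 1/4
(y | x) | (x & y) = 1/2 | 1/4 = 1/2
(((x | x) & x) | ~(x & x)) | ((y | x) | (x & y)) = 3/4 | 1/2 = 3/4
y | x = 1/2 | 1/4 = 1/2
y & (y | x) = 1/2 & 1/2 = 1/2
y -> (y & (y | x)) = 1/2 -> 1/2 = 1
~(y -> (y & (y | x))) = ~1 = 0
((((x | x) & x) | ~(x & x)) | ((y | x) | (x & y))) -> ~(y -> (y & (y | x))) = 3/4 -> 0 = 1/4
((~(y | x) | (x | x)) | (~(y & x) & (x | (y & y)))) & (((((x | x) & x) | ~(x & x)) | ((y | x) | (x & y))) -> ~(y -> (y & (y | x)))) = 1/2 & 1/4 = 1/4

1/4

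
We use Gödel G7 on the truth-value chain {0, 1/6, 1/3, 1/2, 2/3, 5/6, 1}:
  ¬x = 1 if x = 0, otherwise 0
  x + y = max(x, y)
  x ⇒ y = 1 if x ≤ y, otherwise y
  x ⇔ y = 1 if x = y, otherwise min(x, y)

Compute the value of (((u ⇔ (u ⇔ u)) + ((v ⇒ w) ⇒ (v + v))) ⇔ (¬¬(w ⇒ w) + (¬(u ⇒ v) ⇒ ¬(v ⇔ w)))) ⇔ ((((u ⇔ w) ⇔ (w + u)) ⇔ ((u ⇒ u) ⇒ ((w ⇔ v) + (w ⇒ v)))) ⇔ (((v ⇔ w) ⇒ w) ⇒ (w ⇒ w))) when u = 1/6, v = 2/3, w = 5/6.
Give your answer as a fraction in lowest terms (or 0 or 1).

1/6

u ⇔ u = 1/6 ⇔ 1/6 = 1
u ⇔ (u ⇔ u) = 1/6 ⇔ 1 = 1/6
v ⇒ w = 2/3 ⇒ 5/6 = 1
v + v = 2/3 + 2/3 = 2/3
(v ⇒ w) ⇒ (v + v) = 1 ⇒ 2/3 = 2/3
(u ⇔ (u ⇔ u)) + ((v ⇒ w) ⇒ (v + v)) = 1/6 + 2/3 = 2/3
w ⇒ w = 5/6 ⇒ 5/6 = 1
¬(w ⇒ w) = ¬1 = 0
¬¬(w ⇒ w) = ¬0 = 1
u ⇒ v = 1/6 ⇒ 2/3 = 1
¬(u ⇒ v) = ¬1 = 0
v ⇔ w = 2/3 ⇔ 5/6 = 2/3
¬(v ⇔ w) = ¬2/3 = 0
¬(u ⇒ v) ⇒ ¬(v ⇔ w) = 0 ⇒ 0 = 1
¬¬(w ⇒ w) + (¬(u ⇒ v) ⇒ ¬(v ⇔ w)) = 1 + 1 = 1
((u ⇔ (u ⇔ u)) + ((v ⇒ w) ⇒ (v + v))) ⇔ (¬¬(w ⇒ w) + (¬(u ⇒ v) ⇒ ¬(v ⇔ w))) = 2/3 ⇔ 1 = 2/3
u ⇔ w = 1/6 ⇔ 5/6 = 1/6
w + u = 5/6 + 1/6 = 5/6
(u ⇔ w) ⇔ (w + u) = 1/6 ⇔ 5/6 = 1/6
u ⇒ u = 1/6 ⇒ 1/6 = 1
w ⇔ v = 5/6 ⇔ 2/3 = 2/3
w ⇒ v = 5/6 ⇒ 2/3 = 2/3
(w ⇔ v) + (w ⇒ v) = 2/3 + 2/3 = 2/3
(u ⇒ u) ⇒ ((w ⇔ v) + (w ⇒ v)) = 1 ⇒ 2/3 = 2/3
((u ⇔ w) ⇔ (w + u)) ⇔ ((u ⇒ u) ⇒ ((w ⇔ v) + (w ⇒ v))) = 1/6 ⇔ 2/3 = 1/6
v ⇔ w = 2/3 ⇔ 5/6 = 2/3
(v ⇔ w) ⇒ w = 2/3 ⇒ 5/6 = 1
w ⇒ w = 5/6 ⇒ 5/6 = 1
((v ⇔ w) ⇒ w) ⇒ (w ⇒ w) = 1 ⇒ 1 = 1
(((u ⇔ w) ⇔ (w + u)) ⇔ ((u ⇒ u) ⇒ ((w ⇔ v) + (w ⇒ v)))) ⇔ (((v ⇔ w) ⇒ w) ⇒ (w ⇒ w)) = 1/6 ⇔ 1 = 1/6
(((u ⇔ (u ⇔ u)) + ((v ⇒ w) ⇒ (v + v))) ⇔ (¬¬(w ⇒ w) + (¬(u ⇒ v) ⇒ ¬(v ⇔ w)))) ⇔ ((((u ⇔ w) ⇔ (w + u)) ⇔ ((u ⇒ u) ⇒ ((w ⇔ v) + (w ⇒ v)))) ⇔ (((v ⇔ w) ⇒ w) ⇒ (w ⇒ w))) = 2/3 ⇔ 1/6 = 1/6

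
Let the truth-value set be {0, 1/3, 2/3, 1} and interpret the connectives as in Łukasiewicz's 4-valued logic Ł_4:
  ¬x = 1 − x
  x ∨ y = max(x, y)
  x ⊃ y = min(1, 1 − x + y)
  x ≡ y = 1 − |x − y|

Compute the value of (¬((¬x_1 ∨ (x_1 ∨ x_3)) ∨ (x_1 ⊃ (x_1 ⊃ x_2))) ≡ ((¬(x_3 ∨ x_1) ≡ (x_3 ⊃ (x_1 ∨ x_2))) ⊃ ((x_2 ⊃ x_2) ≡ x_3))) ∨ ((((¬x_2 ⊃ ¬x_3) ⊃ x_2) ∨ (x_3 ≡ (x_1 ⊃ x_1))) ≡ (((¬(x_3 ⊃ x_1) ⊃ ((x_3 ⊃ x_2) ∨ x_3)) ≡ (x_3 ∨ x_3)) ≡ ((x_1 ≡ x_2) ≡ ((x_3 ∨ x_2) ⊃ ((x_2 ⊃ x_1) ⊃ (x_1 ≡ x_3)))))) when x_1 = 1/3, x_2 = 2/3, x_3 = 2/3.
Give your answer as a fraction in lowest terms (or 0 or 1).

¬x_1 = ¬1/3 = 2/3
x_1 ∨ x_3 = 1/3 ∨ 2/3 = 2/3
¬x_1 ∨ (x_1 ∨ x_3) = 2/3 ∨ 2/3 = 2/3
x_1 ⊃ x_2 = 1/3 ⊃ 2/3 = 1
x_1 ⊃ (x_1 ⊃ x_2) = 1/3 ⊃ 1 = 1
(¬x_1 ∨ (x_1 ∨ x_3)) ∨ (x_1 ⊃ (x_1 ⊃ x_2)) = 2/3 ∨ 1 = 1
¬((¬x_1 ∨ (x_1 ∨ x_3)) ∨ (x_1 ⊃ (x_1 ⊃ x_2))) = ¬1 = 0
x_3 ∨ x_1 = 2/3 ∨ 1/3 = 2/3
¬(x_3 ∨ x_1) = ¬2/3 = 1/3
x_1 ∨ x_2 = 1/3 ∨ 2/3 = 2/3
x_3 ⊃ (x_1 ∨ x_2) = 2/3 ⊃ 2/3 = 1
¬(x_3 ∨ x_1) ≡ (x_3 ⊃ (x_1 ∨ x_2)) = 1/3 ≡ 1 = 1/3
x_2 ⊃ x_2 = 2/3 ⊃ 2/3 = 1
(x_2 ⊃ x_2) ≡ x_3 = 1 ≡ 2/3 = 2/3
(¬(x_3 ∨ x_1) ≡ (x_3 ⊃ (x_1 ∨ x_2))) ⊃ ((x_2 ⊃ x_2) ≡ x_3) = 1/3 ⊃ 2/3 = 1
¬((¬x_1 ∨ (x_1 ∨ x_3)) ∨ (x_1 ⊃ (x_1 ⊃ x_2))) ≡ ((¬(x_3 ∨ x_1) ≡ (x_3 ⊃ (x_1 ∨ x_2))) ⊃ ((x_2 ⊃ x_2) ≡ x_3)) = 0 ≡ 1 = 0
¬x_2 = ¬2/3 = 1/3
¬x_3 = ¬2/3 = 1/3
¬x_2 ⊃ ¬x_3 = 1/3 ⊃ 1/3 = 1
(¬x_2 ⊃ ¬x_3) ⊃ x_2 = 1 ⊃ 2/3 = 2/3
x_1 ⊃ x_1 = 1/3 ⊃ 1/3 = 1
x_3 ≡ (x_1 ⊃ x_1) = 2/3 ≡ 1 = 2/3
((¬x_2 ⊃ ¬x_3) ⊃ x_2) ∨ (x_3 ≡ (x_1 ⊃ x_1)) = 2/3 ∨ 2/3 = 2/3
x_3 ⊃ x_1 = 2/3 ⊃ 1/3 = 2/3
¬(x_3 ⊃ x_1) = ¬2/3 = 1/3
x_3 ⊃ x_2 = 2/3 ⊃ 2/3 = 1
(x_3 ⊃ x_2) ∨ x_3 = 1 ∨ 2/3 = 1
¬(x_3 ⊃ x_1) ⊃ ((x_3 ⊃ x_2) ∨ x_3) = 1/3 ⊃ 1 = 1
x_3 ∨ x_3 = 2/3 ∨ 2/3 = 2/3
(¬(x_3 ⊃ x_1) ⊃ ((x_3 ⊃ x_2) ∨ x_3)) ≡ (x_3 ∨ x_3) = 1 ≡ 2/3 = 2/3
x_1 ≡ x_2 = 1/3 ≡ 2/3 = 2/3
x_3 ∨ x_2 = 2/3 ∨ 2/3 = 2/3
x_2 ⊃ x_1 = 2/3 ⊃ 1/3 = 2/3
x_1 ≡ x_3 = 1/3 ≡ 2/3 = 2/3
(x_2 ⊃ x_1) ⊃ (x_1 ≡ x_3) = 2/3 ⊃ 2/3 = 1
(x_3 ∨ x_2) ⊃ ((x_2 ⊃ x_1) ⊃ (x_1 ≡ x_3)) = 2/3 ⊃ 1 = 1
(x_1 ≡ x_2) ≡ ((x_3 ∨ x_2) ⊃ ((x_2 ⊃ x_1) ⊃ (x_1 ≡ x_3))) = 2/3 ≡ 1 = 2/3
((¬(x_3 ⊃ x_1) ⊃ ((x_3 ⊃ x_2) ∨ x_3)) ≡ (x_3 ∨ x_3)) ≡ ((x_1 ≡ x_2) ≡ ((x_3 ∨ x_2) ⊃ ((x_2 ⊃ x_1) ⊃ (x_1 ≡ x_3)))) = 2/3 ≡ 2/3 = 1
(((¬x_2 ⊃ ¬x_3) ⊃ x_2) ∨ (x_3 ≡ (x_1 ⊃ x_1))) ≡ (((¬(x_3 ⊃ x_1) ⊃ ((x_3 ⊃ x_2) ∨ x_3)) ≡ (x_3 ∨ x_3)) ≡ ((x_1 ≡ x_2) ≡ ((x_3 ∨ x_2) ⊃ ((x_2 ⊃ x_1) ⊃ (x_1 ≡ x_3))))) = 2/3 ≡ 1 = 2/3
(¬((¬x_1 ∨ (x_1 ∨ x_3)) ∨ (x_1 ⊃ (x_1 ⊃ x_2))) ≡ ((¬(x_3 ∨ x_1) ≡ (x_3 ⊃ (x_1 ∨ x_2))) ⊃ ((x_2 ⊃ x_2) ≡ x_3))) ∨ ((((¬x_2 ⊃ ¬x_3) ⊃ x_2) ∨ (x_3 ≡ (x_1 ⊃ x_1))) ≡ (((¬(x_3 ⊃ x_1) ⊃ ((x_3 ⊃ x_2) ∨ x_3)) ≡ (x_3 ∨ x_3)) ≡ ((x_1 ≡ x_2) ≡ ((x_3 ∨ x_2) ⊃ ((x_2 ⊃ x_1) ⊃ (x_1 ≡ x_3)))))) = 0 ∨ 2/3 = 2/3

2/3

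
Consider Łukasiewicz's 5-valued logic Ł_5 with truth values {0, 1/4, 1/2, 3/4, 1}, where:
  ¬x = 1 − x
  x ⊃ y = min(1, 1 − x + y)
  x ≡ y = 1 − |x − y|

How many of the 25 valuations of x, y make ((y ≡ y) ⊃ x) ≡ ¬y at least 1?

value 1: 5 assignments (counts)
value 3/4: 8 assignments
value 1/2: 6 assignments
value 1/4: 4 assignments
value 0: 2 assignments
So 5 of the 25 assignments meet the threshold.

5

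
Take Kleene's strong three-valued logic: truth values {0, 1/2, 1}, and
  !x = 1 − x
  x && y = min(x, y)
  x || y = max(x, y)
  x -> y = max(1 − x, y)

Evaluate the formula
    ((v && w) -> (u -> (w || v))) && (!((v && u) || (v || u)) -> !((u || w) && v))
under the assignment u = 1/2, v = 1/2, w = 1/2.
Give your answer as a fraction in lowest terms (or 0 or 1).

1/2

v && w = 1/2 && 1/2 = 1/2
w || v = 1/2 || 1/2 = 1/2
u -> (w || v) = 1/2 -> 1/2 = 1/2
(v && w) -> (u -> (w || v)) = 1/2 -> 1/2 = 1/2
v && u = 1/2 && 1/2 = 1/2
v || u = 1/2 || 1/2 = 1/2
(v && u) || (v || u) = 1/2 || 1/2 = 1/2
!((v && u) || (v || u)) = !1/2 = 1/2
u || w = 1/2 || 1/2 = 1/2
(u || w) && v = 1/2 && 1/2 = 1/2
!((u || w) && v) = !1/2 = 1/2
!((v && u) || (v || u)) -> !((u || w) && v) = 1/2 -> 1/2 = 1/2
((v && w) -> (u -> (w || v))) && (!((v && u) || (v || u)) -> !((u || w) && v)) = 1/2 && 1/2 = 1/2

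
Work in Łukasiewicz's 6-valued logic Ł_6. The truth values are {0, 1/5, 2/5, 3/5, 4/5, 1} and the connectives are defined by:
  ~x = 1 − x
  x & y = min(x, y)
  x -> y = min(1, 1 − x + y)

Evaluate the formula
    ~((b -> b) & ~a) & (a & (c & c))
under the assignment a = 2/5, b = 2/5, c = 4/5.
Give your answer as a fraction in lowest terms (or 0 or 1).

b -> b = 2/5 -> 2/5 = 1
~a = ~2/5 = 3/5
(b -> b) & ~a = 1 & 3/5 = 3/5
~((b -> b) & ~a) = ~3/5 = 2/5
c & c = 4/5 & 4/5 = 4/5
a & (c & c) = 2/5 & 4/5 = 2/5
~((b -> b) & ~a) & (a & (c & c)) = 2/5 & 2/5 = 2/5

2/5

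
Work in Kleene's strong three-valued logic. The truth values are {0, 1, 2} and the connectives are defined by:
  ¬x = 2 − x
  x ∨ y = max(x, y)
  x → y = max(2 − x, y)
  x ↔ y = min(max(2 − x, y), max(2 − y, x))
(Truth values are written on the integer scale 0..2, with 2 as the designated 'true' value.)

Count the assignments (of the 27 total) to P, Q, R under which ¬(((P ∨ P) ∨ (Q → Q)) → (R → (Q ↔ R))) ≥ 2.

value 2: 3 assignments (counts)
value 1: 12 assignments
value 0: 12 assignments
So 3 of the 27 assignments meet the threshold.

3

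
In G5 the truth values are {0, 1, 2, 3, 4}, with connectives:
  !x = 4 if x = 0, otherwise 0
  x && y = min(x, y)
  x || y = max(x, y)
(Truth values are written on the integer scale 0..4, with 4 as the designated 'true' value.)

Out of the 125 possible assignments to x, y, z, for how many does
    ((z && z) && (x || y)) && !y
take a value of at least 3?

value 4: 1 assignment (counts)
value 3: 3 assignments (counts)
value 2: 5 assignments
value 1: 7 assignments
value 0: 109 assignments
So 4 of the 125 assignments meet the threshold.

4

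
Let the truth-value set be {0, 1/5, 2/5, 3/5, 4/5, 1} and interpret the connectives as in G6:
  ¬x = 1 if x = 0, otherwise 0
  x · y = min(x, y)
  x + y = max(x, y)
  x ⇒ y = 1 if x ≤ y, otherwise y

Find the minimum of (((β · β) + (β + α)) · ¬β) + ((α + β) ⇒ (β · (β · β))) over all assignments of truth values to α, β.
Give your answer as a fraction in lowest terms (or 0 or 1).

Take α = 1/5, β = 0:
β · β = 0 · 0 = 0
β + α = 0 + 1/5 = 1/5
(β · β) + (β + α) = 0 + 1/5 = 1/5
¬β = ¬0 = 1
((β · β) + (β + α)) · ¬β = 1/5 · 1 = 1/5
α + β = 1/5 + 0 = 1/5
β · β = 0 · 0 = 0
β · (β · β) = 0 · 0 = 0
(α + β) ⇒ (β · (β · β)) = 1/5 ⇒ 0 = 0
(((β · β) + (β + α)) · ¬β) + ((α + β) ⇒ (β · (β · β))) = 1/5 + 0 = 1/5
No assignment yields a value below 1/5, so this is the minimum.

1/5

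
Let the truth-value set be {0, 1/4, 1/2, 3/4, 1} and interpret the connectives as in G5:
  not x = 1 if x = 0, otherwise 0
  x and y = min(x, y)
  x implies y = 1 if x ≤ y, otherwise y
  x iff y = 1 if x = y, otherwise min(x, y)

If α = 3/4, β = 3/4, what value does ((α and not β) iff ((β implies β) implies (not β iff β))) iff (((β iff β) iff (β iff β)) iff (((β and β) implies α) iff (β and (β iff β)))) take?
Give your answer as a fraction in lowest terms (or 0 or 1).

not β = not 3/4 = 0
α and not β = 3/4 and 0 = 0
β implies β = 3/4 implies 3/4 = 1
not β = not 3/4 = 0
not β iff β = 0 iff 3/4 = 0
(β implies β) implies (not β iff β) = 1 implies 0 = 0
(α and not β) iff ((β implies β) implies (not β iff β)) = 0 iff 0 = 1
β iff β = 3/4 iff 3/4 = 1
β iff β = 3/4 iff 3/4 = 1
(β iff β) iff (β iff β) = 1 iff 1 = 1
β and β = 3/4 and 3/4 = 3/4
(β and β) implies α = 3/4 implies 3/4 = 1
β iff β = 3/4 iff 3/4 = 1
β and (β iff β) = 3/4 and 1 = 3/4
((β and β) implies α) iff (β and (β iff β)) = 1 iff 3/4 = 3/4
((β iff β) iff (β iff β)) iff (((β and β) implies α) iff (β and (β iff β))) = 1 iff 3/4 = 3/4
((α and not β) iff ((β implies β) implies (not β iff β))) iff (((β iff β) iff (β iff β)) iff (((β and β) implies α) iff (β and (β iff β)))) = 1 iff 3/4 = 3/4

3/4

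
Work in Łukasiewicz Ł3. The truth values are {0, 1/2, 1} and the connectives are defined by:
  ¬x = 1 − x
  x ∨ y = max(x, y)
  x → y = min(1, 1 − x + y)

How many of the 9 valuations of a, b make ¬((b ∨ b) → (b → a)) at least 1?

a = 0, b = 0 ↦ 0  <
a = 0, b = 1/2 ↦ 0  <
a = 0, b = 1 ↦ 1  ≥
a = 1/2, b = 0 ↦ 0  <
a = 1/2, b = 1/2 ↦ 0  <
a = 1/2, b = 1 ↦ 1/2  <
a = 1, b = 0 ↦ 0  <
a = 1, b = 1/2 ↦ 0  <
a = 1, b = 1 ↦ 0  <
So 1 of the 9 assignments meets the threshold.

1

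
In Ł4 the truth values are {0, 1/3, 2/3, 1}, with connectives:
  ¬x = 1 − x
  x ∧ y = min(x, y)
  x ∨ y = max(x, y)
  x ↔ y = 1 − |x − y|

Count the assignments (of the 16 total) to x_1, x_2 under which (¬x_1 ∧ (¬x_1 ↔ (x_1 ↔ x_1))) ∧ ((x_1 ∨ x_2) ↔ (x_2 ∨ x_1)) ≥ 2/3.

8

x_1 = 0, x_2 = 0 ↦ 1  ≥
x_1 = 0, x_2 = 1/3 ↦ 1  ≥
x_1 = 0, x_2 = 2/3 ↦ 1  ≥
x_1 = 0, x_2 = 1 ↦ 1  ≥
x_1 = 1/3, x_2 = 0 ↦ 2/3  ≥
x_1 = 1/3, x_2 = 1/3 ↦ 2/3  ≥
x_1 = 1/3, x_2 = 2/3 ↦ 2/3  ≥
x_1 = 1/3, x_2 = 1 ↦ 2/3  ≥
x_1 = 2/3, x_2 = 0 ↦ 1/3  <
x_1 = 2/3, x_2 = 1/3 ↦ 1/3  <
x_1 = 2/3, x_2 = 2/3 ↦ 1/3  <
x_1 = 2/3, x_2 = 1 ↦ 1/3  <
x_1 = 1, x_2 = 0 ↦ 0  <
x_1 = 1, x_2 = 1/3 ↦ 0  <
x_1 = 1, x_2 = 2/3 ↦ 0  <
x_1 = 1, x_2 = 1 ↦ 0  <
So 8 of the 16 assignments meet the threshold.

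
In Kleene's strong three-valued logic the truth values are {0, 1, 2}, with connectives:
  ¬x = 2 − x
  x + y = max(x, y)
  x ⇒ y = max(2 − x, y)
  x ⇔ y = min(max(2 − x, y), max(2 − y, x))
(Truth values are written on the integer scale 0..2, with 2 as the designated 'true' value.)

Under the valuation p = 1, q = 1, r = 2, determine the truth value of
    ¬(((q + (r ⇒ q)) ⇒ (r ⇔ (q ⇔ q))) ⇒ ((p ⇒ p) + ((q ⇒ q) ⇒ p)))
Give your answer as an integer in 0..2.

1

r ⇒ q = 2 ⇒ 1 = 1
q + (r ⇒ q) = 1 + 1 = 1
q ⇔ q = 1 ⇔ 1 = 1
r ⇔ (q ⇔ q) = 2 ⇔ 1 = 1
(q + (r ⇒ q)) ⇒ (r ⇔ (q ⇔ q)) = 1 ⇒ 1 = 1
p ⇒ p = 1 ⇒ 1 = 1
q ⇒ q = 1 ⇒ 1 = 1
(q ⇒ q) ⇒ p = 1 ⇒ 1 = 1
(p ⇒ p) + ((q ⇒ q) ⇒ p) = 1 + 1 = 1
((q + (r ⇒ q)) ⇒ (r ⇔ (q ⇔ q))) ⇒ ((p ⇒ p) + ((q ⇒ q) ⇒ p)) = 1 ⇒ 1 = 1
¬(((q + (r ⇒ q)) ⇒ (r ⇔ (q ⇔ q))) ⇒ ((p ⇒ p) + ((q ⇒ q) ⇒ p))) = ¬1 = 1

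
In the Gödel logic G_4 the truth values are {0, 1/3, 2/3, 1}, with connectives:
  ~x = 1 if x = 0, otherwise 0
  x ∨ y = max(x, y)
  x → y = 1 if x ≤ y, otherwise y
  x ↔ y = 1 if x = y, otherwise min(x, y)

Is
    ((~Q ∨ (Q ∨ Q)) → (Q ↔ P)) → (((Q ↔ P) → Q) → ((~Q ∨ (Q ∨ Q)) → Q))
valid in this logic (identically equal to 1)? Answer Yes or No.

P = 0, Q = 0 ↦ 1
P = 0, Q = 1/3 ↦ 1
P = 0, Q = 2/3 ↦ 1
P = 0, Q = 1 ↦ 1
P = 1/3, Q = 0 ↦ 1
P = 1/3, Q = 1/3 ↦ 1
P = 1/3, Q = 2/3 ↦ 1
P = 1/3, Q = 1 ↦ 1
P = 2/3, Q = 0 ↦ 1
P = 2/3, Q = 1/3 ↦ 1
P = 2/3, Q = 2/3 ↦ 1
P = 2/3, Q = 1 ↦ 1
P = 1, Q = 0 ↦ 1
P = 1, Q = 1/3 ↦ 1
P = 1, Q = 2/3 ↦ 1
P = 1, Q = 1 ↦ 1
Every assignment gives a value ≥ 1.

Yes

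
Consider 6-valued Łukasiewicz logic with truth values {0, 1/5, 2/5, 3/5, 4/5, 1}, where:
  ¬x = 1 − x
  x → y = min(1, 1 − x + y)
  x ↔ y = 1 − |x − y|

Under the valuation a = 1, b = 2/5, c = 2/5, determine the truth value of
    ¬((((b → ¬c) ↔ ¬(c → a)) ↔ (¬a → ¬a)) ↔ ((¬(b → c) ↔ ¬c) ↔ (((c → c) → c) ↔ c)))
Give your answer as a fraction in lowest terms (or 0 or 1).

2/5

¬c = ¬2/5 = 3/5
b → ¬c = 2/5 → 3/5 = 1
c → a = 2/5 → 1 = 1
¬(c → a) = ¬1 = 0
(b → ¬c) ↔ ¬(c → a) = 1 ↔ 0 = 0
¬a = ¬1 = 0
¬a = ¬1 = 0
¬a → ¬a = 0 → 0 = 1
((b → ¬c) ↔ ¬(c → a)) ↔ (¬a → ¬a) = 0 ↔ 1 = 0
b → c = 2/5 → 2/5 = 1
¬(b → c) = ¬1 = 0
¬c = ¬2/5 = 3/5
¬(b → c) ↔ ¬c = 0 ↔ 3/5 = 2/5
c → c = 2/5 → 2/5 = 1
(c → c) → c = 1 → 2/5 = 2/5
((c → c) → c) ↔ c = 2/5 ↔ 2/5 = 1
(¬(b → c) ↔ ¬c) ↔ (((c → c) → c) ↔ c) = 2/5 ↔ 1 = 2/5
(((b → ¬c) ↔ ¬(c → a)) ↔ (¬a → ¬a)) ↔ ((¬(b → c) ↔ ¬c) ↔ (((c → c) → c) ↔ c)) = 0 ↔ 2/5 = 3/5
¬((((b → ¬c) ↔ ¬(c → a)) ↔ (¬a → ¬a)) ↔ ((¬(b → c) ↔ ¬c) ↔ (((c → c) → c) ↔ c))) = ¬3/5 = 2/5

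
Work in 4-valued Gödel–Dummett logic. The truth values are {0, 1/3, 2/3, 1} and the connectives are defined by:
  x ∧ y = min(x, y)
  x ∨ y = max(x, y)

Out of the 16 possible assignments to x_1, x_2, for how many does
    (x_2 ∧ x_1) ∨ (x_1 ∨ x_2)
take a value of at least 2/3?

x_1 = 0, x_2 = 0 ↦ 0  <
x_1 = 0, x_2 = 1/3 ↦ 1/3  <
x_1 = 0, x_2 = 2/3 ↦ 2/3  ≥
x_1 = 0, x_2 = 1 ↦ 1  ≥
x_1 = 1/3, x_2 = 0 ↦ 1/3  <
x_1 = 1/3, x_2 = 1/3 ↦ 1/3  <
x_1 = 1/3, x_2 = 2/3 ↦ 2/3  ≥
x_1 = 1/3, x_2 = 1 ↦ 1  ≥
x_1 = 2/3, x_2 = 0 ↦ 2/3  ≥
x_1 = 2/3, x_2 = 1/3 ↦ 2/3  ≥
x_1 = 2/3, x_2 = 2/3 ↦ 2/3  ≥
x_1 = 2/3, x_2 = 1 ↦ 1  ≥
x_1 = 1, x_2 = 0 ↦ 1  ≥
x_1 = 1, x_2 = 1/3 ↦ 1  ≥
x_1 = 1, x_2 = 2/3 ↦ 1  ≥
x_1 = 1, x_2 = 1 ↦ 1  ≥
So 12 of the 16 assignments meet the threshold.

12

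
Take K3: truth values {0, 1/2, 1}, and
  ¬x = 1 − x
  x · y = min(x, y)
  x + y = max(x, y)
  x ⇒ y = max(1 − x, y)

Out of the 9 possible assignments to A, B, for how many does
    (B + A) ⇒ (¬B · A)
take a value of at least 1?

A = 0, B = 0 ↦ 1  ≥
A = 0, B = 1/2 ↦ 1/2  <
A = 0, B = 1 ↦ 0  <
A = 1/2, B = 0 ↦ 1/2  <
A = 1/2, B = 1/2 ↦ 1/2  <
A = 1/2, B = 1 ↦ 0  <
A = 1, B = 0 ↦ 1  ≥
A = 1, B = 1/2 ↦ 1/2  <
A = 1, B = 1 ↦ 0  <
So 2 of the 9 assignments meet the threshold.

2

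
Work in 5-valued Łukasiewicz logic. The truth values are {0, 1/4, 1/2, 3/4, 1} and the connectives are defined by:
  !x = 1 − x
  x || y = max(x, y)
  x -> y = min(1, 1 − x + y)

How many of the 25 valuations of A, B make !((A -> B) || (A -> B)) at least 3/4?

value 1: 1 assignment (counts)
value 3/4: 2 assignments (counts)
value 1/2: 3 assignments
value 1/4: 4 assignments
value 0: 15 assignments
So 3 of the 25 assignments meet the threshold.

3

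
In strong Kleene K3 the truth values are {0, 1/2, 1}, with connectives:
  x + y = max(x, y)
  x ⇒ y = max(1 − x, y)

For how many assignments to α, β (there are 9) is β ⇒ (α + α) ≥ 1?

α = 0, β = 0 ↦ 1  ≥
α = 0, β = 1/2 ↦ 1/2  <
α = 0, β = 1 ↦ 0  <
α = 1/2, β = 0 ↦ 1  ≥
α = 1/2, β = 1/2 ↦ 1/2  <
α = 1/2, β = 1 ↦ 1/2  <
α = 1, β = 0 ↦ 1  ≥
α = 1, β = 1/2 ↦ 1  ≥
α = 1, β = 1 ↦ 1  ≥
So 5 of the 9 assignments meet the threshold.

5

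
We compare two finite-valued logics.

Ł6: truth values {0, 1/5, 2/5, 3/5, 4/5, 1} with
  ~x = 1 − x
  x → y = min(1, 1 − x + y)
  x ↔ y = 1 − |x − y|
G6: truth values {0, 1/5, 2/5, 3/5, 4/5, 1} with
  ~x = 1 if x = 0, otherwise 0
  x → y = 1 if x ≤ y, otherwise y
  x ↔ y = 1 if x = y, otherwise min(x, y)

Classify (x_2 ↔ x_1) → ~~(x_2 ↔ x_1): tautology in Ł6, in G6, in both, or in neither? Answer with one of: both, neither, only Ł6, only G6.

In Ł6: every assignment gives 1 — tautology.
In G6: every assignment gives 1 — tautology.

both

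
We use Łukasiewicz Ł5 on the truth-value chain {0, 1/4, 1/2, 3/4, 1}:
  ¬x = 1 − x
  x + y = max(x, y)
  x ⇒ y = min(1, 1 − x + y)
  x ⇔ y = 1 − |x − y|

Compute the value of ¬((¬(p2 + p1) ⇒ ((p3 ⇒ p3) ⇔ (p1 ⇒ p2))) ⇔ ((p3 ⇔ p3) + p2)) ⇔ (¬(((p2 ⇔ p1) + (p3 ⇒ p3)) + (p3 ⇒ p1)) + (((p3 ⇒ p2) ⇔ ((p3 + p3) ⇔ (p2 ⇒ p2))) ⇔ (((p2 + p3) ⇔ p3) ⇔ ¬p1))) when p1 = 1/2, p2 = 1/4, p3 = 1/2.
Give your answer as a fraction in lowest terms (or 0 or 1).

p2 + p1 = 1/4 + 1/2 = 1/2
¬(p2 + p1) = ¬1/2 = 1/2
p3 ⇒ p3 = 1/2 ⇒ 1/2 = 1
p1 ⇒ p2 = 1/2 ⇒ 1/4 = 3/4
(p3 ⇒ p3) ⇔ (p1 ⇒ p2) = 1 ⇔ 3/4 = 3/4
¬(p2 + p1) ⇒ ((p3 ⇒ p3) ⇔ (p1 ⇒ p2)) = 1/2 ⇒ 3/4 = 1
p3 ⇔ p3 = 1/2 ⇔ 1/2 = 1
(p3 ⇔ p3) + p2 = 1 + 1/4 = 1
(¬(p2 + p1) ⇒ ((p3 ⇒ p3) ⇔ (p1 ⇒ p2))) ⇔ ((p3 ⇔ p3) + p2) = 1 ⇔ 1 = 1
¬((¬(p2 + p1) ⇒ ((p3 ⇒ p3) ⇔ (p1 ⇒ p2))) ⇔ ((p3 ⇔ p3) + p2)) = ¬1 = 0
p2 ⇔ p1 = 1/4 ⇔ 1/2 = 3/4
p3 ⇒ p3 = 1/2 ⇒ 1/2 = 1
(p2 ⇔ p1) + (p3 ⇒ p3) = 3/4 + 1 = 1
p3 ⇒ p1 = 1/2 ⇒ 1/2 = 1
((p2 ⇔ p1) + (p3 ⇒ p3)) + (p3 ⇒ p1) = 1 + 1 = 1
¬(((p2 ⇔ p1) + (p3 ⇒ p3)) + (p3 ⇒ p1)) = ¬1 = 0
p3 ⇒ p2 = 1/2 ⇒ 1/4 = 3/4
p3 + p3 = 1/2 + 1/2 = 1/2
p2 ⇒ p2 = 1/4 ⇒ 1/4 = 1
(p3 + p3) ⇔ (p2 ⇒ p2) = 1/2 ⇔ 1 = 1/2
(p3 ⇒ p2) ⇔ ((p3 + p3) ⇔ (p2 ⇒ p2)) = 3/4 ⇔ 1/2 = 3/4
p2 + p3 = 1/4 + 1/2 = 1/2
(p2 + p3) ⇔ p3 = 1/2 ⇔ 1/2 = 1
¬p1 = ¬1/2 = 1/2
((p2 + p3) ⇔ p3) ⇔ ¬p1 = 1 ⇔ 1/2 = 1/2
((p3 ⇒ p2) ⇔ ((p3 + p3) ⇔ (p2 ⇒ p2))) ⇔ (((p2 + p3) ⇔ p3) ⇔ ¬p1) = 3/4 ⇔ 1/2 = 3/4
¬(((p2 ⇔ p1) + (p3 ⇒ p3)) + (p3 ⇒ p1)) + (((p3 ⇒ p2) ⇔ ((p3 + p3) ⇔ (p2 ⇒ p2))) ⇔ (((p2 + p3) ⇔ p3) ⇔ ¬p1)) = 0 + 3/4 = 3/4
¬((¬(p2 + p1) ⇒ ((p3 ⇒ p3) ⇔ (p1 ⇒ p2))) ⇔ ((p3 ⇔ p3) + p2)) ⇔ (¬(((p2 ⇔ p1) + (p3 ⇒ p3)) + (p3 ⇒ p1)) + (((p3 ⇒ p2) ⇔ ((p3 + p3) ⇔ (p2 ⇒ p2))) ⇔ (((p2 + p3) ⇔ p3) ⇔ ¬p1))) = 0 ⇔ 3/4 = 1/4

1/4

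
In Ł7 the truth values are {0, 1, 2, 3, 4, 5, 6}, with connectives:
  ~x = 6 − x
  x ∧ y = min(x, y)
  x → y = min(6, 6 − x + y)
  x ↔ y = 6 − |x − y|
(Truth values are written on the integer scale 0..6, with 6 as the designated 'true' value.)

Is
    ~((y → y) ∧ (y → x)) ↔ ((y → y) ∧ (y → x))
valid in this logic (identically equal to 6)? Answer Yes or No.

Counterexample: take x = 0, y = 0.
y → y = 0 → 0 = 6
y → x = 0 → 0 = 6
(y → y) ∧ (y → x) = 6 ∧ 6 = 6
~((y → y) ∧ (y → x)) = ~6 = 0
y → y = 0 → 0 = 6
y → x = 0 → 0 = 6
(y → y) ∧ (y → x) = 6 ∧ 6 = 6
~((y → y) ∧ (y → x)) ↔ ((y → y) ∧ (y → x)) = 0 ↔ 6 = 0
This gives 0 ≠ 6.

No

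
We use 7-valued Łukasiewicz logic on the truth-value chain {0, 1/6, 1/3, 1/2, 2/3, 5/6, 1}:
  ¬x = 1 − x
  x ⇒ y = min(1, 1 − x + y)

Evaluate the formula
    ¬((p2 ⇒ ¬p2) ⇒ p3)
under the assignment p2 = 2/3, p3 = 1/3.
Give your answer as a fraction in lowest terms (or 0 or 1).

1/3

¬p2 = ¬2/3 = 1/3
p2 ⇒ ¬p2 = 2/3 ⇒ 1/3 = 2/3
(p2 ⇒ ¬p2) ⇒ p3 = 2/3 ⇒ 1/3 = 2/3
¬((p2 ⇒ ¬p2) ⇒ p3) = ¬2/3 = 1/3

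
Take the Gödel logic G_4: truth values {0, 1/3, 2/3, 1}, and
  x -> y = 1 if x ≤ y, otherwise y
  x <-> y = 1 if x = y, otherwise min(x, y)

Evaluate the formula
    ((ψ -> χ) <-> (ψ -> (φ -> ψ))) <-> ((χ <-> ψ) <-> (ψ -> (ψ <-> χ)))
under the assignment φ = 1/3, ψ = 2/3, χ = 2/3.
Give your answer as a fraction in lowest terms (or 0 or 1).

1

ψ -> χ = 2/3 -> 2/3 = 1
φ -> ψ = 1/3 -> 2/3 = 1
ψ -> (φ -> ψ) = 2/3 -> 1 = 1
(ψ -> χ) <-> (ψ -> (φ -> ψ)) = 1 <-> 1 = 1
χ <-> ψ = 2/3 <-> 2/3 = 1
ψ <-> χ = 2/3 <-> 2/3 = 1
ψ -> (ψ <-> χ) = 2/3 -> 1 = 1
(χ <-> ψ) <-> (ψ -> (ψ <-> χ)) = 1 <-> 1 = 1
((ψ -> χ) <-> (ψ -> (φ -> ψ))) <-> ((χ <-> ψ) <-> (ψ -> (ψ <-> χ))) = 1 <-> 1 = 1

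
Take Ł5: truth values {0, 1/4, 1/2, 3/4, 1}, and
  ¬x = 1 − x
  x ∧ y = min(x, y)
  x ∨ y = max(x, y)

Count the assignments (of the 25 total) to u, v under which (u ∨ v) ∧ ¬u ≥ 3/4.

value 1: 1 assignment (counts)
value 3/4: 3 assignments (counts)
value 1/2: 7 assignments
value 1/4: 8 assignments
value 0: 6 assignments
So 4 of the 25 assignments meet the threshold.

4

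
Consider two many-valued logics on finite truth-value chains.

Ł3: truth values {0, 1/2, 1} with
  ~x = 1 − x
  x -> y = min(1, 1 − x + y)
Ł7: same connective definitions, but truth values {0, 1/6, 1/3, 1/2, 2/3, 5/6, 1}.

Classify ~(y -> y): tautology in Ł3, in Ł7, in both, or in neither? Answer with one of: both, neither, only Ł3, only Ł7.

neither

In Ł3: at y = 0 the value is 0 — not a tautology.
In Ł7: at y = 0 the value is 0 — not a tautology.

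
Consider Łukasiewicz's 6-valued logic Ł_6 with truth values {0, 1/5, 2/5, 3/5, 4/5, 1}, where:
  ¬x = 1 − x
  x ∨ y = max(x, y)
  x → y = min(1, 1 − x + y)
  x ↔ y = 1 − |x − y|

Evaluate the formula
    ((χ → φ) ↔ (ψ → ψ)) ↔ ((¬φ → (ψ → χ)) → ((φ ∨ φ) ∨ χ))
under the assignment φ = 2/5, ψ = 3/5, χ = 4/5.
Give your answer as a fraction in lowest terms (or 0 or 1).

χ → φ = 4/5 → 2/5 = 3/5
ψ → ψ = 3/5 → 3/5 = 1
(χ → φ) ↔ (ψ → ψ) = 3/5 ↔ 1 = 3/5
¬φ = ¬2/5 = 3/5
ψ → χ = 3/5 → 4/5 = 1
¬φ → (ψ → χ) = 3/5 → 1 = 1
φ ∨ φ = 2/5 ∨ 2/5 = 2/5
(φ ∨ φ) ∨ χ = 2/5 ∨ 4/5 = 4/5
(¬φ → (ψ → χ)) → ((φ ∨ φ) ∨ χ) = 1 → 4/5 = 4/5
((χ → φ) ↔ (ψ → ψ)) ↔ ((¬φ → (ψ → χ)) → ((φ ∨ φ) ∨ χ)) = 3/5 ↔ 4/5 = 4/5

4/5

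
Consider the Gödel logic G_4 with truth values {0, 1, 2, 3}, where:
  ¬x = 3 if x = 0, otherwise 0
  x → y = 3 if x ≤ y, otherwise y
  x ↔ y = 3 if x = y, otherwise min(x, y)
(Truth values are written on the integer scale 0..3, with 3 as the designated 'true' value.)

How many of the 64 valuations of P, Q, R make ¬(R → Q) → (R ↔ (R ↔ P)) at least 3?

56

value 3: 56 assignments (counts)
value 2: 2 assignments
value 1: 3 assignments
value 0: 3 assignments
So 56 of the 64 assignments meet the threshold.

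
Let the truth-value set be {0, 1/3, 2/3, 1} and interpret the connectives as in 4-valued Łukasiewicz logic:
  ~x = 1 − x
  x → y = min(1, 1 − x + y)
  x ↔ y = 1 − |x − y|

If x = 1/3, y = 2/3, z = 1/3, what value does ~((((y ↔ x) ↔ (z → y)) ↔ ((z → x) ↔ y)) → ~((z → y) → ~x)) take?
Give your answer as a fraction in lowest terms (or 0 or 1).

2/3

y ↔ x = 2/3 ↔ 1/3 = 2/3
z → y = 1/3 → 2/3 = 1
(y ↔ x) ↔ (z → y) = 2/3 ↔ 1 = 2/3
z → x = 1/3 → 1/3 = 1
(z → x) ↔ y = 1 ↔ 2/3 = 2/3
((y ↔ x) ↔ (z → y)) ↔ ((z → x) ↔ y) = 2/3 ↔ 2/3 = 1
z → y = 1/3 → 2/3 = 1
~x = ~1/3 = 2/3
(z → y) → ~x = 1 → 2/3 = 2/3
~((z → y) → ~x) = ~2/3 = 1/3
(((y ↔ x) ↔ (z → y)) ↔ ((z → x) ↔ y)) → ~((z → y) → ~x) = 1 → 1/3 = 1/3
~((((y ↔ x) ↔ (z → y)) ↔ ((z → x) ↔ y)) → ~((z → y) → ~x)) = ~1/3 = 2/3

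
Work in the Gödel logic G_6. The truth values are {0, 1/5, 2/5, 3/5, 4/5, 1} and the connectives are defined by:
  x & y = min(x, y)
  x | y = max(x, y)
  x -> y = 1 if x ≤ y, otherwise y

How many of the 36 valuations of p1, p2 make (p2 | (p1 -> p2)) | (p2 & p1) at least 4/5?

value 1: 21 assignments (counts)
value 4/5: 1 assignment (counts)
value 3/5: 2 assignments
value 2/5: 3 assignments
value 1/5: 4 assignments
value 0: 5 assignments
So 22 of the 36 assignments meet the threshold.

22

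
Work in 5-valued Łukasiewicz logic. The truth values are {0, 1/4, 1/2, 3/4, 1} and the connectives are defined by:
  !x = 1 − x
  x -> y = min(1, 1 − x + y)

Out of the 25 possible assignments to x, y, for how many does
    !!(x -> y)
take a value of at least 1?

15

value 1: 15 assignments (counts)
value 3/4: 4 assignments
value 1/2: 3 assignments
value 1/4: 2 assignments
value 0: 1 assignment
So 15 of the 25 assignments meet the threshold.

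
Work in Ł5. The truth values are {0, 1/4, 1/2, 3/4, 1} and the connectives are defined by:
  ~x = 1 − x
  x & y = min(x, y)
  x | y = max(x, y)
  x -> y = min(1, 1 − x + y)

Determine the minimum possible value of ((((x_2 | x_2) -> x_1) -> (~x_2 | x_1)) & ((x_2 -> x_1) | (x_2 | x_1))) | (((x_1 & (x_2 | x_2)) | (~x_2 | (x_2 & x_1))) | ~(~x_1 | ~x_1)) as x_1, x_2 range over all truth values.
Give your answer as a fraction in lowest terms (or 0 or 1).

Take x_1 = 0, x_2 = 1/2:
x_2 | x_2 = 1/2 | 1/2 = 1/2
(x_2 | x_2) -> x_1 = 1/2 -> 0 = 1/2
~x_2 = ~1/2 = 1/2
~x_2 | x_1 = 1/2 | 0 = 1/2
((x_2 | x_2) -> x_1) -> (~x_2 | x_1) = 1/2 -> 1/2 = 1
x_2 -> x_1 = 1/2 -> 0 = 1/2
x_2 | x_1 = 1/2 | 0 = 1/2
(x_2 -> x_1) | (x_2 | x_1) = 1/2 | 1/2 = 1/2
(((x_2 | x_2) -> x_1) -> (~x_2 | x_1)) & ((x_2 -> x_1) | (x_2 | x_1)) = 1 & 1/2 = 1/2
x_2 | x_2 = 1/2 | 1/2 = 1/2
x_1 & (x_2 | x_2) = 0 & 1/2 = 0
~x_2 = ~1/2 = 1/2
x_2 & x_1 = 1/2 & 0 = 0
~x_2 | (x_2 & x_1) = 1/2 | 0 = 1/2
(x_1 & (x_2 | x_2)) | (~x_2 | (x_2 & x_1)) = 0 | 1/2 = 1/2
~x_1 = ~0 = 1
~x_1 = ~0 = 1
~x_1 | ~x_1 = 1 | 1 = 1
~(~x_1 | ~x_1) = ~1 = 0
((x_1 & (x_2 | x_2)) | (~x_2 | (x_2 & x_1))) | ~(~x_1 | ~x_1) = 1/2 | 0 = 1/2
((((x_2 | x_2) -> x_1) -> (~x_2 | x_1)) & ((x_2 -> x_1) | (x_2 | x_1))) | (((x_1 & (x_2 | x_2)) | (~x_2 | (x_2 & x_1))) | ~(~x_1 | ~x_1)) = 1/2 | 1/2 = 1/2
No assignment yields a value below 1/2, so this is the minimum.

1/2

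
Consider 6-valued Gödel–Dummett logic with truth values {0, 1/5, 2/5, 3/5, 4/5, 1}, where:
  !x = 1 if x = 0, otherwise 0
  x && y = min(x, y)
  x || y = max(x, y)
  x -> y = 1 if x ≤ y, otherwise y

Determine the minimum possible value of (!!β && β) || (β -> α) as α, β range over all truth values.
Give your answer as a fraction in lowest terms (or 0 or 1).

Take α = 0, β = 1/5:
!β = !1/5 = 0
!!β = !0 = 1
!!β && β = 1 && 1/5 = 1/5
β -> α = 1/5 -> 0 = 0
(!!β && β) || (β -> α) = 1/5 || 0 = 1/5
No assignment yields a value below 1/5, so this is the minimum.

1/5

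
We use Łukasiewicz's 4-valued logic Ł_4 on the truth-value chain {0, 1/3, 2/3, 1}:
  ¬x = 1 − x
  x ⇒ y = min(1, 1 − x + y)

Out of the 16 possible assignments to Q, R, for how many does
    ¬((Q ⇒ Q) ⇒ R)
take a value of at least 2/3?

8

Q = 0, R = 0 ↦ 1  ≥
Q = 0, R = 1/3 ↦ 2/3  ≥
Q = 0, R = 2/3 ↦ 1/3  <
Q = 0, R = 1 ↦ 0  <
Q = 1/3, R = 0 ↦ 1  ≥
Q = 1/3, R = 1/3 ↦ 2/3  ≥
Q = 1/3, R = 2/3 ↦ 1/3  <
Q = 1/3, R = 1 ↦ 0  <
Q = 2/3, R = 0 ↦ 1  ≥
Q = 2/3, R = 1/3 ↦ 2/3  ≥
Q = 2/3, R = 2/3 ↦ 1/3  <
Q = 2/3, R = 1 ↦ 0  <
Q = 1, R = 0 ↦ 1  ≥
Q = 1, R = 1/3 ↦ 2/3  ≥
Q = 1, R = 2/3 ↦ 1/3  <
Q = 1, R = 1 ↦ 0  <
So 8 of the 16 assignments meet the threshold.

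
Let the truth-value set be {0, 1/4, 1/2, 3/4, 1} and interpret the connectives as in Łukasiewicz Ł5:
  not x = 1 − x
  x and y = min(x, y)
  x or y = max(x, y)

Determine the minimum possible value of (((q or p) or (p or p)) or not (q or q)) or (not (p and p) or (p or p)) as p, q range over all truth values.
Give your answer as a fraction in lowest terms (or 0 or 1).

Take p = 1/2, q = 1/2:
q or p = 1/2 or 1/2 = 1/2
p or p = 1/2 or 1/2 = 1/2
(q or p) or (p or p) = 1/2 or 1/2 = 1/2
q or q = 1/2 or 1/2 = 1/2
not (q or q) = not 1/2 = 1/2
((q or p) or (p or p)) or not (q or q) = 1/2 or 1/2 = 1/2
p and p = 1/2 and 1/2 = 1/2
not (p and p) = not 1/2 = 1/2
p or p = 1/2 or 1/2 = 1/2
not (p and p) or (p or p) = 1/2 or 1/2 = 1/2
(((q or p) or (p or p)) or not (q or q)) or (not (p and p) or (p or p)) = 1/2 or 1/2 = 1/2
No assignment yields a value below 1/2, so this is the minimum.

1/2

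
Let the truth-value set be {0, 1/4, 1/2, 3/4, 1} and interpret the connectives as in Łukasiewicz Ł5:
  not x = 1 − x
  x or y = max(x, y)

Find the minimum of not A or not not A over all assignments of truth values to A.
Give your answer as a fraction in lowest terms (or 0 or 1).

Take A = 1/2:
not A = not 1/2 = 1/2
not A = not 1/2 = 1/2
not not A = not 1/2 = 1/2
not A or not not A = 1/2 or 1/2 = 1/2
No assignment yields a value below 1/2, so this is the minimum.

1/2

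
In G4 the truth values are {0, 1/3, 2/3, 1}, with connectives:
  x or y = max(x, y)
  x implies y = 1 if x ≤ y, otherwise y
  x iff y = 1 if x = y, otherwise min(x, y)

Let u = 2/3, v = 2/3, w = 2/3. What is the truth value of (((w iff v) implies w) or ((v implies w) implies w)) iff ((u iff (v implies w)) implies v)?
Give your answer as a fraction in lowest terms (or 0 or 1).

w iff v = 2/3 iff 2/3 = 1
(w iff v) implies w = 1 implies 2/3 = 2/3
v implies w = 2/3 implies 2/3 = 1
(v implies w) implies w = 1 implies 2/3 = 2/3
((w iff v) implies w) or ((v implies w) implies w) = 2/3 or 2/3 = 2/3
v implies w = 2/3 implies 2/3 = 1
u iff (v implies w) = 2/3 iff 1 = 2/3
(u iff (v implies w)) implies v = 2/3 implies 2/3 = 1
(((w iff v) implies w) or ((v implies w) implies w)) iff ((u iff (v implies w)) implies v) = 2/3 iff 1 = 2/3

2/3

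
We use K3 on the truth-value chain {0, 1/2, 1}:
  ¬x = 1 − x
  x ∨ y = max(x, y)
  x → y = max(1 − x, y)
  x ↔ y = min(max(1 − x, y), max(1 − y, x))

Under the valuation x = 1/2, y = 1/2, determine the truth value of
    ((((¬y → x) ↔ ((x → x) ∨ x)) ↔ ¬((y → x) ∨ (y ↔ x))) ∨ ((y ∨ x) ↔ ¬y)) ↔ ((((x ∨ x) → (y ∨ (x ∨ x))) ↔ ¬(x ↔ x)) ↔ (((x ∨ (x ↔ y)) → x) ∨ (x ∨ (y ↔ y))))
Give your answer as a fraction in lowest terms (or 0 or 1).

1/2

¬y = ¬1/2 = 1/2
¬y → x = 1/2 → 1/2 = 1/2
x → x = 1/2 → 1/2 = 1/2
(x → x) ∨ x = 1/2 ∨ 1/2 = 1/2
(¬y → x) ↔ ((x → x) ∨ x) = 1/2 ↔ 1/2 = 1/2
y → x = 1/2 → 1/2 = 1/2
y ↔ x = 1/2 ↔ 1/2 = 1/2
(y → x) ∨ (y ↔ x) = 1/2 ∨ 1/2 = 1/2
¬((y → x) ∨ (y ↔ x)) = ¬1/2 = 1/2
((¬y → x) ↔ ((x → x) ∨ x)) ↔ ¬((y → x) ∨ (y ↔ x)) = 1/2 ↔ 1/2 = 1/2
y ∨ x = 1/2 ∨ 1/2 = 1/2
¬y = ¬1/2 = 1/2
(y ∨ x) ↔ ¬y = 1/2 ↔ 1/2 = 1/2
(((¬y → x) ↔ ((x → x) ∨ x)) ↔ ¬((y → x) ∨ (y ↔ x))) ∨ ((y ∨ x) ↔ ¬y) = 1/2 ∨ 1/2 = 1/2
x ∨ x = 1/2 ∨ 1/2 = 1/2
x ∨ x = 1/2 ∨ 1/2 = 1/2
y ∨ (x ∨ x) = 1/2 ∨ 1/2 = 1/2
(x ∨ x) → (y ∨ (x ∨ x)) = 1/2 → 1/2 = 1/2
x ↔ x = 1/2 ↔ 1/2 = 1/2
¬(x ↔ x) = ¬1/2 = 1/2
((x ∨ x) → (y ∨ (x ∨ x))) ↔ ¬(x ↔ x) = 1/2 ↔ 1/2 = 1/2
x ↔ y = 1/2 ↔ 1/2 = 1/2
x ∨ (x ↔ y) = 1/2 ∨ 1/2 = 1/2
(x ∨ (x ↔ y)) → x = 1/2 → 1/2 = 1/2
y ↔ y = 1/2 ↔ 1/2 = 1/2
x ∨ (y ↔ y) = 1/2 ∨ 1/2 = 1/2
((x ∨ (x ↔ y)) → x) ∨ (x ∨ (y ↔ y)) = 1/2 ∨ 1/2 = 1/2
(((x ∨ x) → (y ∨ (x ∨ x))) ↔ ¬(x ↔ x)) ↔ (((x ∨ (x ↔ y)) → x) ∨ (x ∨ (y ↔ y))) = 1/2 ↔ 1/2 = 1/2
((((¬y → x) ↔ ((x → x) ∨ x)) ↔ ¬((y → x) ∨ (y ↔ x))) ∨ ((y ∨ x) ↔ ¬y)) ↔ ((((x ∨ x) → (y ∨ (x ∨ x))) ↔ ¬(x ↔ x)) ↔ (((x ∨ (x ↔ y)) → x) ∨ (x ∨ (y ↔ y)))) = 1/2 ↔ 1/2 = 1/2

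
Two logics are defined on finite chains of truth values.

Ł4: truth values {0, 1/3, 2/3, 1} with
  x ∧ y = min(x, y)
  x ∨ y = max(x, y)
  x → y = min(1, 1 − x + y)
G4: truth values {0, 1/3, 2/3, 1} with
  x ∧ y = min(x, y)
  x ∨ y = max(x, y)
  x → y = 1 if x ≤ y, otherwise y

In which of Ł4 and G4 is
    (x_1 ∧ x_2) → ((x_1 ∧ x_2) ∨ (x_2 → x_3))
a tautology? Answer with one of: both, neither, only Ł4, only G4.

In Ł4: every assignment gives 1 — tautology.
In G4: every assignment gives 1 — tautology.

both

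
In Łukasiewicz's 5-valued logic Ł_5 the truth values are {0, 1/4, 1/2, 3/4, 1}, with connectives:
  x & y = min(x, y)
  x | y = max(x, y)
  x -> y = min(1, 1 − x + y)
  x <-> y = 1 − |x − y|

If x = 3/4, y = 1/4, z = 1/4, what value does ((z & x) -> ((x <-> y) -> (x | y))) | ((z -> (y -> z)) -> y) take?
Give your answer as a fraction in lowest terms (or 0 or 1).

1

z & x = 1/4 & 3/4 = 1/4
x <-> y = 3/4 <-> 1/4 = 1/2
x | y = 3/4 | 1/4 = 3/4
(x <-> y) -> (x | y) = 1/2 -> 3/4 = 1
(z & x) -> ((x <-> y) -> (x | y)) = 1/4 -> 1 = 1
y -> z = 1/4 -> 1/4 = 1
z -> (y -> z) = 1/4 -> 1 = 1
(z -> (y -> z)) -> y = 1 -> 1/4 = 1/4
((z & x) -> ((x <-> y) -> (x | y))) | ((z -> (y -> z)) -> y) = 1 | 1/4 = 1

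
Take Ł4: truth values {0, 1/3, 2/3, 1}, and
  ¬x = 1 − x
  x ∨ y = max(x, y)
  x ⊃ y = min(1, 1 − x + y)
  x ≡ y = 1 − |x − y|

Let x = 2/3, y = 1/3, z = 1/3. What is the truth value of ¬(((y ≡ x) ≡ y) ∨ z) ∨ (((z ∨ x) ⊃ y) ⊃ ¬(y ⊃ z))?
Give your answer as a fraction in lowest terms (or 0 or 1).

1/3

y ≡ x = 1/3 ≡ 2/3 = 2/3
(y ≡ x) ≡ y = 2/3 ≡ 1/3 = 2/3
((y ≡ x) ≡ y) ∨ z = 2/3 ∨ 1/3 = 2/3
¬(((y ≡ x) ≡ y) ∨ z) = ¬2/3 = 1/3
z ∨ x = 1/3 ∨ 2/3 = 2/3
(z ∨ x) ⊃ y = 2/3 ⊃ 1/3 = 2/3
y ⊃ z = 1/3 ⊃ 1/3 = 1
¬(y ⊃ z) = ¬1 = 0
((z ∨ x) ⊃ y) ⊃ ¬(y ⊃ z) = 2/3 ⊃ 0 = 1/3
¬(((y ≡ x) ≡ y) ∨ z) ∨ (((z ∨ x) ⊃ y) ⊃ ¬(y ⊃ z)) = 1/3 ∨ 1/3 = 1/3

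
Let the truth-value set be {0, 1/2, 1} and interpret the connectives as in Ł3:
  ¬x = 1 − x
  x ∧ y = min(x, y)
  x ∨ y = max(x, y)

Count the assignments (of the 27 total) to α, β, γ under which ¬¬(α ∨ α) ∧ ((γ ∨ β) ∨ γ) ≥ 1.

5

value 1: 5 assignments (counts)
value 1/2: 11 assignments
value 0: 11 assignments
So 5 of the 27 assignments meet the threshold.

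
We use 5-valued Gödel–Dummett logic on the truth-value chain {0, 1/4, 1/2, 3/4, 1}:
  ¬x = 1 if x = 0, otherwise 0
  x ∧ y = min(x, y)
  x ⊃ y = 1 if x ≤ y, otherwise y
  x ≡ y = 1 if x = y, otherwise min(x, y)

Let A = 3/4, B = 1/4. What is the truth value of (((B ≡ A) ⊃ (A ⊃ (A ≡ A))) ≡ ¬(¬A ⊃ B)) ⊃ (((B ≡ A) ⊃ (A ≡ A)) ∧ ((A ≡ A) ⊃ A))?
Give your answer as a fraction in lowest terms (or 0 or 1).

B ≡ A = 1/4 ≡ 3/4 = 1/4
A ≡ A = 3/4 ≡ 3/4 = 1
A ⊃ (A ≡ A) = 3/4 ⊃ 1 = 1
(B ≡ A) ⊃ (A ⊃ (A ≡ A)) = 1/4 ⊃ 1 = 1
¬A = ¬3/4 = 0
¬A ⊃ B = 0 ⊃ 1/4 = 1
¬(¬A ⊃ B) = ¬1 = 0
((B ≡ A) ⊃ (A ⊃ (A ≡ A))) ≡ ¬(¬A ⊃ B) = 1 ≡ 0 = 0
B ≡ A = 1/4 ≡ 3/4 = 1/4
A ≡ A = 3/4 ≡ 3/4 = 1
(B ≡ A) ⊃ (A ≡ A) = 1/4 ⊃ 1 = 1
A ≡ A = 3/4 ≡ 3/4 = 1
(A ≡ A) ⊃ A = 1 ⊃ 3/4 = 3/4
((B ≡ A) ⊃ (A ≡ A)) ∧ ((A ≡ A) ⊃ A) = 1 ∧ 3/4 = 3/4
(((B ≡ A) ⊃ (A ⊃ (A ≡ A))) ≡ ¬(¬A ⊃ B)) ⊃ (((B ≡ A) ⊃ (A ≡ A)) ∧ ((A ≡ A) ⊃ A)) = 0 ⊃ 3/4 = 1

1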